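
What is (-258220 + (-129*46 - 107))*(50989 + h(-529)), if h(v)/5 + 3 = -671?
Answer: -12583844559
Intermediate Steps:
h(v) = -3370 (h(v) = -15 + 5*(-671) = -15 - 3355 = -3370)
(-258220 + (-129*46 - 107))*(50989 + h(-529)) = (-258220 + (-129*46 - 107))*(50989 - 3370) = (-258220 + (-5934 - 107))*47619 = (-258220 - 6041)*47619 = -264261*47619 = -12583844559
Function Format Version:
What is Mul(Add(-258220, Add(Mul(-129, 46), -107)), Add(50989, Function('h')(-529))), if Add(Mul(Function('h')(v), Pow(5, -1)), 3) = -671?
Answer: -12583844559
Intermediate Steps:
Function('h')(v) = -3370 (Function('h')(v) = Add(-15, Mul(5, -671)) = Add(-15, -3355) = -3370)
Mul(Add(-258220, Add(Mul(-129, 46), -107)), Add(50989, Function('h')(-529))) = Mul(Add(-258220, Add(Mul(-129, 46), -107)), Add(50989, -3370)) = Mul(Add(-258220, Add(-5934, -107)), 47619) = Mul(Add(-258220, -6041), 47619) = Mul(-264261, 47619) = -12583844559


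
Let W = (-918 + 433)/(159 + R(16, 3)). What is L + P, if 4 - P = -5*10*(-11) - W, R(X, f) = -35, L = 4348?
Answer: 470963/124 ≈ 3798.1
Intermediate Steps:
W = -485/124 (W = (-918 + 433)/(159 - 35) = -485/124 ≈ -3.9113)
P = -68189/124 (P = 4 - (-5*10*(-11) - 1*(-485/124)) = 4 - (-50*(-11) + 485/124) = 4 - (550 + 485/124) = 4 - 1*68685/124 = 4 - 68685/124 = -68189/124 ≈ -549.91)
L + P = 4348 - 68189/124 = 470963/124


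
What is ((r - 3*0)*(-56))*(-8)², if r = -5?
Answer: 17920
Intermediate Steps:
((r - 3*0)*(-56))*(-8)² = ((-5 - 3*0)*(-56))*(-8)² = ((-5 + 0)*(-56))*64 = -5*(-56)*64 = 280*64 = 17920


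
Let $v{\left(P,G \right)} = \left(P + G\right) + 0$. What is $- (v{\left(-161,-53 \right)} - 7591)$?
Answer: $7805$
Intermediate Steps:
$v{\left(P,G \right)} = G + P$ ($v{\left(P,G \right)} = \left(G + P\right) + 0 = G + P$)
$- (v{\left(-161,-53 \right)} - 7591) = - (\left(-53 - 161\right) - 7591) = - (-214 - 7591) = \left(-1\right) \left(-7805\right) = 7805$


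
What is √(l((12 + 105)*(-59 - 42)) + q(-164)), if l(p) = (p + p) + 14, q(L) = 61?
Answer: I*√23559 ≈ 153.49*I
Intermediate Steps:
l(p) = 14 + 2*p (l(p) = 2*p + 14 = 14 + 2*p)
√(l((12 + 105)*(-59 - 42)) + q(-164)) = √((14 + 2*((12 + 105)*(-59 - 42))) + 61) = √((14 + 2*(117*(-101))) + 61) = √((14 + 2*(-11817)) + 61) = √((14 - 23634) + 61) = √(-23620 + 61) = √(-23559) = I*√23559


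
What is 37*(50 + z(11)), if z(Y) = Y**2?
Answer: 6327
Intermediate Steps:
37*(50 + z(11)) = 37*(50 + 11**2) = 37*(50 + 121) = 37*171 = 6327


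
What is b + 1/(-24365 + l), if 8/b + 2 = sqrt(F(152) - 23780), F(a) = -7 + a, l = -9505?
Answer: -565559/800652930 - 8*I*sqrt(23635)/23639 ≈ -0.00070637 - 0.052028*I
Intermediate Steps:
b = 8/(-2 + I*sqrt(23635)) (b = 8/(-2 + sqrt((-7 + 152) - 23780)) = 8/(-2 + sqrt(145 - 23780)) = 8/(-2 + sqrt(-23635)) = 8/(-2 + I*sqrt(23635)) ≈ -0.00067685 - 0.052028*I)
b + 1/(-24365 + l) = (-16/23639 - 8*I*sqrt(23635)/23639) + 1/(-24365 - 9505) = (-16/23639 - 8*I*sqrt(23635)/23639) + 1/(-33870) = (-16/23639 - 8*I*sqrt(23635)/23639) - 1/33870 = -565559/800652930 - 8*I*sqrt(23635)/23639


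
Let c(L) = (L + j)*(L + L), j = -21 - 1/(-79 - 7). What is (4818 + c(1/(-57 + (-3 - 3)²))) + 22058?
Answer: 509687579/18963 ≈ 26878.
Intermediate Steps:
j = -1805/86 (j = -21 - 1/(-86) = -21 - 1*(-1/86) = -21 + 1/86 = -1805/86 ≈ -20.988)
c(L) = 2*L*(-1805/86 + L) (c(L) = (L - 1805/86)*(L + L) = (-1805/86 + L)*(2*L) = 2*L*(-1805/86 + L))
(4818 + c(1/(-57 + (-3 - 3)²))) + 22058 = (4818 + (-1805 + 86/(-57 + (-3 - 3)²))/(43*(-57 + (-3 - 3)²))) + 22058 = (4818 + (-1805 + 86/(-57 + (-6)²))/(43*(-57 + (-6)²))) + 22058 = (4818 + (-1805 + 86/(-57 + 36))/(43*(-57 + 36))) + 22058 = (4818 + (1/43)*(-1805 + 86/(-21))/(-21)) + 22058 = (4818 + (1/43)*(-1/21)*(-1805 + 86*(-1/21))) + 22058 = (4818 + (1/43)*(-1/21)*(-1805 - 86/21)) + 22058 = (4818 + (1/43)*(-1/21)*(-37991/21)) + 22058 = (4818 + 37991/18963) + 22058 = 91401725/18963 + 22058 = 509687579/18963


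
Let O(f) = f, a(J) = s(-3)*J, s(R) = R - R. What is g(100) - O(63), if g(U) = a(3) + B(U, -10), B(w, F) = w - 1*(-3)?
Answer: 40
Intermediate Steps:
s(R) = 0
a(J) = 0 (a(J) = 0*J = 0)
B(w, F) = 3 + w (B(w, F) = w + 3 = 3 + w)
g(U) = 3 + U (g(U) = 0 + (3 + U) = 3 + U)
g(100) - O(63) = (3 + 100) - 1*63 = 103 - 63 = 40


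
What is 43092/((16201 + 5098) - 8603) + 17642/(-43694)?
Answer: 69119959/23114126 ≈ 2.9904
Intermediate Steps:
43092/((16201 + 5098) - 8603) + 17642/(-43694) = 43092/(21299 - 8603) + 17642*(-1/43694) = 43092/12696 - 8821/21847 = 43092*(1/12696) - 8821/21847 = 3591/1058 - 8821/21847 = 69119959/23114126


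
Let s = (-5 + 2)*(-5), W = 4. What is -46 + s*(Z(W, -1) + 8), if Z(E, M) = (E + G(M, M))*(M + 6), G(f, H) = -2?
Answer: 224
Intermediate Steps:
Z(E, M) = (-2 + E)*(6 + M) (Z(E, M) = (E - 2)*(M + 6) = (-2 + E)*(6 + M))
s = 15 (s = -3*(-5) = 15)
-46 + s*(Z(W, -1) + 8) = -46 + 15*((-12 - 2*(-1) + 6*4 + 4*(-1)) + 8) = -46 + 15*((-12 + 2 + 24 - 4) + 8) = -46 + 15*(10 + 8) = -46 + 15*18 = -46 + 270 = 224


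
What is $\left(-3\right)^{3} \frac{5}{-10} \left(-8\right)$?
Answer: $-108$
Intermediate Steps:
$\left(-3\right)^{3} \frac{5}{-10} \left(-8\right) = - 27 \cdot 5 \left(- \frac{1}{10}\right) \left(-8\right) = \left(-27\right) \left(- \frac{1}{2}\right) \left(-8\right) = \frac{27}{2} \left(-8\right) = -108$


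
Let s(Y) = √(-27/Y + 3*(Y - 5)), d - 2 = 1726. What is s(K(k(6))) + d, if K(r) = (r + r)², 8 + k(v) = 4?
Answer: 1728 + √11301/8 ≈ 1741.3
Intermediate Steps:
d = 1728 (d = 2 + 1726 = 1728)
k(v) = -4 (k(v) = -8 + 4 = -4)
K(r) = 4*r² (K(r) = (2*r)² = 4*r²)
s(Y) = √(-15 - 27/Y + 3*Y) (s(Y) = √(-27/Y + 3*(-5 + Y)) = √(-27/Y + (-15 + 3*Y)) = √(-15 - 27/Y + 3*Y))
s(K(k(6))) + d = √(-15 - 27/(4*(-4)²) + 3*(4*(-4)²)) + 1728 = √(-15 - 27/(4*16) + 3*(4*16)) + 1728 = √(-15 - 27/64 + 3*64) + 1728 = √(-15 - 27*1/64 + 192) + 1728 = √(-15 - 27/64 + 192) + 1728 = √(11301/64) + 1728 = √11301/8 + 1728 = 1728 + √11301/8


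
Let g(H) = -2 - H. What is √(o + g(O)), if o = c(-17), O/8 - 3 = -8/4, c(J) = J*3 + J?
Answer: I*√78 ≈ 8.8318*I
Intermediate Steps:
c(J) = 4*J (c(J) = 3*J + J = 4*J)
O = 8 (O = 24 + 8*(-8/4) = 24 + 8*(-8*¼) = 24 + 8*(-2) = 24 - 16 = 8)
o = -68 (o = 4*(-17) = -68)
√(o + g(O)) = √(-68 + (-2 - 1*8)) = √(-68 + (-2 - 8)) = √(-68 - 10) = √(-78) = I*√78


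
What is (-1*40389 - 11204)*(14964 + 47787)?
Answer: -3237512343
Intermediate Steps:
(-1*40389 - 11204)*(14964 + 47787) = (-40389 - 11204)*62751 = -51593*62751 = -3237512343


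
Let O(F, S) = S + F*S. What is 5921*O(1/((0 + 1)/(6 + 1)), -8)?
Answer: -378944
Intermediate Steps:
5921*O(1/((0 + 1)/(6 + 1)), -8) = 5921*(-8*(1 + 1/((0 + 1)/(6 + 1)))) = 5921*(-8*(1 + 1/(1/7))) = 5921*(-8*(1 + 1/(1*(⅐)))) = 5921*(-8*(1 + 1/(⅐))) = 5921*(-8*(1 + 7)) = 5921*(-8*8) = 5921*(-64) = -378944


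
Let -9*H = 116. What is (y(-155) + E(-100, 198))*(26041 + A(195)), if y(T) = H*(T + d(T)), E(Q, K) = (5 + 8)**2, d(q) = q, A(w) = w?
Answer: 983351516/9 ≈ 1.0926e+8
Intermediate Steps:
H = -116/9 (H = -1/9*116 = -116/9 ≈ -12.889)
E(Q, K) = 169 (E(Q, K) = 13**2 = 169)
y(T) = -232*T/9 (y(T) = -116*(T + T)/9 = -232*T/9)
(y(-155) + E(-100, 198))*(26041 + A(195)) = (-232/9*(-155) + 169)*(26041 + 195) = (35960/9 + 169)*26236 = (37481/9)*26236 = 983351516/9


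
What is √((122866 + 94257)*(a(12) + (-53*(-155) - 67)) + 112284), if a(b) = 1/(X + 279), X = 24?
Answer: √162431347661061/303 ≈ 42062.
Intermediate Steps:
a(b) = 1/303 (a(b) = 1/(24 + 279) = 1/303)
√((122866 + 94257)*(a(12) + (-53*(-155) - 67)) + 112284) = √((122866 + 94257)*(1/303 + (-53*(-155) - 67)) + 112284) = √(217123*(1/303 + (8215 - 67)) + 112284) = √(217123*(1/303 + 8148) + 112284) = √(217123*(2468845/303) + 112284) = √(536043032935/303 + 112284) = √(536077054987/303) = √162431347661061/303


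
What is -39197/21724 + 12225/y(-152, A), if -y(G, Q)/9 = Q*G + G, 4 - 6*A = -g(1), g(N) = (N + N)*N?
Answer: 13194409/4953072 ≈ 2.6639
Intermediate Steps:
g(N) = 2*N² (g(N) = (2*N)*N = 2*N²)
A = 1 (A = ⅔ - (-1)*2*1²/6 = ⅔ - (-1)*2*1/6 = ⅔ - (-1)*2/6 = ⅔ - ⅙*(-2) = ⅔ + ⅓ = 1)
y(G, Q) = -9*G - 9*G*Q (y(G, Q) = -9*(Q*G + G) = -9*(G*Q + G) = -9*(G + G*Q) = -9*G - 9*G*Q)
-39197/21724 + 12225/y(-152, A) = -39197/21724 + 12225/((-9*(-152)*(1 + 1))) = -39197*1/21724 + 12225/((-9*(-152)*2)) = -39197/21724 + 12225/2736 = -39197/21724 + 12225*(1/2736) = -39197/21724 + 4075/912 = 13194409/4953072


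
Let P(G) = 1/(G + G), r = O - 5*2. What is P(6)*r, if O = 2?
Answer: -⅔ ≈ -0.66667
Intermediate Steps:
r = -8 (r = 2 - 5*2 = 2 - 10 = -8)
P(G) = 1/(2*G)
P(6)*r = ((½)/6)*(-8) = ((½)*(⅙))*(-8) = (1/12)*(-8) = -⅔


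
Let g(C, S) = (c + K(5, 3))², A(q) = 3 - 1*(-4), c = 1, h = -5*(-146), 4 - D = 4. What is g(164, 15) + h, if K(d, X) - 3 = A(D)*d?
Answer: 2251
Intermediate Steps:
D = 0 (D = 4 - 1*4 = 4 - 4 = 0)
h = 730
A(q) = 7 (A(q) = 3 + 4 = 7)
K(d, X) = 3 + 7*d
g(C, S) = 1521 (g(C, S) = (1 + (3 + 7*5))² = (1 + (3 + 35))² = (1 + 38)² = 39² = 1521)
g(164, 15) + h = 1521 + 730 = 2251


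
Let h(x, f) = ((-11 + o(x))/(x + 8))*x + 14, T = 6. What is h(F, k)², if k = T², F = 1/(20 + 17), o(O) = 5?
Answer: 1915456/9801 ≈ 195.43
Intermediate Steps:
F = 1/37 ≈ 0.027027
k = 36 (k = 6² = 36)
h(x, f) = 14 - 6*x/(8 + x) (h(x, f) = ((-11 + 5)/(x + 8))*x + 14 = (-6/(8 + x))*x + 14 = -6*x/(8 + x) + 14 = 14 - 6*x/(8 + x))
h(F, k)² = (8*(14 + 1/37)/(8 + 1/37))² = (8*(519/37)/(297/37))² = (8*(37/297)*(519/37))² = (1384/99)² = 1915456/9801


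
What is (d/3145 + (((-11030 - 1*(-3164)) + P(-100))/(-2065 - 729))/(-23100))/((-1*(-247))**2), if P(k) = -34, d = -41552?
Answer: -26818490983/123837717273270 ≈ -0.00021656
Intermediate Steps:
(d/3145 + (((-11030 - 1*(-3164)) + P(-100))/(-2065 - 729))/(-23100))/((-1*(-247))**2) = (-41552/3145 + (((-11030 - 1*(-3164)) - 34)/(-2065 - 729))/(-23100))/((-1*(-247))**2) = (-41552*1/3145 + (((-11030 + 3164) - 34)/(-2794))*(-1/23100))/(247**2) = (-41552/3145 + ((-7866 - 34)*(-1/2794))*(-1/23100))/61009 = (-41552/3145 - 7900*(-1/2794)*(-1/23100))*(1/61009) = (-41552/3145 + (3950/1397)*(-1/23100))*(1/61009) = (-41552/3145 - 79/645414)*(1/61009) = -26818490983/2029827030*1/61009 = -26818490983/123837717273270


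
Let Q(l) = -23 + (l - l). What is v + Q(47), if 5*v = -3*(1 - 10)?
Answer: -88/5 ≈ -17.600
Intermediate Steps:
Q(l) = -23 (Q(l) = -23 + 0 = -23)
v = 27/5 (v = (-3*(1 - 10))/5 = (-3*(-9))/5 = (⅕)*27 = 27/5 ≈ 5.4000)
v + Q(47) = 27/5 - 23 = -88/5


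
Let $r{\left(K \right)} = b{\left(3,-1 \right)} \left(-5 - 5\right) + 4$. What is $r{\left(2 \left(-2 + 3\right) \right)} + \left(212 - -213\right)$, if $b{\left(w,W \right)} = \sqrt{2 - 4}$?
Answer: $429 - 10 i \sqrt{2} \approx 429.0 - 14.142 i$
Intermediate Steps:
$b{\left(w,W \right)} = i \sqrt{2}$ ($b{\left(w,W \right)} = \sqrt{-2} = i \sqrt{2}$)
$r{\left(K \right)} = 4 - 10 i \sqrt{2}$ ($r{\left(K \right)} = i \sqrt{2} \left(-5 - 5\right) + 4 = i \sqrt{2} \left(-10\right) + 4 = - 10 i \sqrt{2} + 4 = 4 - 10 i \sqrt{2}$)
$r{\left(2 \left(-2 + 3\right) \right)} + \left(212 - -213\right) = \left(4 - 10 i \sqrt{2}\right) + \left(212 - -213\right) = \left(4 - 10 i \sqrt{2}\right) + \left(212 + 213\right) = \left(4 - 10 i \sqrt{2}\right) + 425 = 429 - 10 i \sqrt{2}$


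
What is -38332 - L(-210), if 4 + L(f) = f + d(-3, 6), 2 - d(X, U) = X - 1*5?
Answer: -38128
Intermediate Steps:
d(X, U) = 7 - X (d(X, U) = 2 - (X - 1*5) = 2 - (X - 5) = 2 - (-5 + X) = 2 + (5 - X) = 7 - X)
L(f) = 6 + f (L(f) = -4 + (f + (7 - 1*(-3))) = -4 + (f + (7 + 3)) = -4 + (f + 10) = -4 + (10 + f) = 6 + f)
-38332 - L(-210) = -38332 - (6 - 210) = -38332 - 1*(-204) = -38332 + 204 = -38128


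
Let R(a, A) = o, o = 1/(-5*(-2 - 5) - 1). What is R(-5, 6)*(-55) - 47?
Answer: -1653/34 ≈ -48.618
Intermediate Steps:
o = 1/34 (o = 1/(-5*(-7) - 1) = 1/(35 - 1) = 1/34 ≈ 0.029412)
R(a, A) = 1/34
R(-5, 6)*(-55) - 47 = (1/34)*(-55) - 47 = -55/34 - 47 = -1653/34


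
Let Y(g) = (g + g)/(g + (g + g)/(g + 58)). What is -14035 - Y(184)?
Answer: -856256/61 ≈ -14037.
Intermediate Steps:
Y(g) = 2*g/(g + 2*g/(58 + g)) (Y(g) = (2*g)/(g + (2*g)/(58 + g)) = (2*g)/(g + 2*g/(58 + g)) = 2*g/(g + 2*g/(58 + g)))
-14035 - Y(184) = -14035 - 2*(58 + 184)/(60 + 184) = -14035 - 2*242/244 = -14035 - 1*121/61 = -14035 - 121/61 = -856256/61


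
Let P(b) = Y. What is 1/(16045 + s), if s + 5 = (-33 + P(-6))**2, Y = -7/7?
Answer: 1/17196 ≈ 5.8153e-5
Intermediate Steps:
Y = -1 (Y = -7*1/7 = -1)
P(b) = -1
s = 1151 (s = -5 + (-33 - 1)**2 = -5 + (-34)**2 = -5 + 1156 = 1151)
1/(16045 + s) = 1/(16045 + 1151) = 1/17196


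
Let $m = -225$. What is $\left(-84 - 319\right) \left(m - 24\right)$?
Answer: $100347$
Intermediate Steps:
$\left(-84 - 319\right) \left(m - 24\right) = \left(-84 - 319\right) \left(-225 - 24\right) = \left(-403\right) \left(-249\right) = 100347$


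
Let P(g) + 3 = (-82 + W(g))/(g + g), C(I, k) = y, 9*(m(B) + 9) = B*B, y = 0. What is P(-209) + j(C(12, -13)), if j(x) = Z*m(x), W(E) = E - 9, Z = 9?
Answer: -17406/209 ≈ -83.282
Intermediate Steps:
W(E) = -9 + E
m(B) = -9 + B²/9 (m(B) = -9 + (B*B)/9 = -9 + B²/9)
C(I, k) = 0
j(x) = -81 + x² (j(x) = 9*(-9 + x²/9) = -81 + x²)
P(g) = -3 + (-91 + g)/(2*g) (P(g) = -3 + (-82 + (-9 + g))/(g + g) = -3 + (-91 + g)/((2*g)) = -3 + (-91 + g)*(1/(2*g)) = -3 + (-91 + g)/(2*g))
P(-209) + j(C(12, -13)) = (½)*(-91 - 5*(-209))/(-209) + (-81 + 0²) = (½)*(-1/209)*(-91 + 1045) + (-81 + 0) = (½)*(-1/209)*954 - 81 = -477/209 - 81 = -17406/209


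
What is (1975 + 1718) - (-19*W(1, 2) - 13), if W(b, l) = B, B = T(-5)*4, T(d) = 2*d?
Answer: 2946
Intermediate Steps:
B = -40 (B = (2*(-5))*4 = -10*4 = -40)
W(b, l) = -40
(1975 + 1718) - (-19*W(1, 2) - 13) = (1975 + 1718) - (-19*(-40) - 13) = 3693 - (760 - 13) = 3693 - 1*747 = 3693 - 747 = 2946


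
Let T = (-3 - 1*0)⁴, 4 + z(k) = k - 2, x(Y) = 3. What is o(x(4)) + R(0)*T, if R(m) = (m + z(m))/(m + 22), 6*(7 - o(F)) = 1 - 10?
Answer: -299/22 ≈ -13.591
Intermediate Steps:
z(k) = -6 + k (z(k) = -4 + (k - 2) = -4 + (-2 + k) = -6 + k)
o(F) = 17/2 (o(F) = 7 - (1 - 10)/6 = 7 - ⅙*(-9) = 7 + 3/2 = 17/2)
R(m) = (-6 + 2*m)/(22 + m) (R(m) = (m + (-6 + m))/(m + 22) = (-6 + 2*m)/(22 + m))
T = 81 (T = (-3 + 0)⁴ = (-3)⁴ = 81)
o(x(4)) + R(0)*T = 17/2 + (2*(-3 + 0)/(22 + 0))*81 = 17/2 + (2*(-3)/22)*81 = 17/2 + (2*(1/22)*(-3))*81 = 17/2 - 3/11*81 = 17/2 - 243/11 = -299/22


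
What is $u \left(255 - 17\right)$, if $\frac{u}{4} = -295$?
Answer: $-280840$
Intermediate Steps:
$u = -1180$ ($u = 4 \left(-295\right) = -1180$)
$u \left(255 - 17\right) = - 1180 \left(255 - 17\right) = \left(-1180\right) 238 = -280840$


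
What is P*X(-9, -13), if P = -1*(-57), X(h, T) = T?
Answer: -741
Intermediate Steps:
P = 57
P*X(-9, -13) = 57*(-13) = -741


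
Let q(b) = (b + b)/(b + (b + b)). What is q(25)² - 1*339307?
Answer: -3053759/9 ≈ -3.3931e+5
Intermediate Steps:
q(b) = ⅔ (q(b) = (2*b)/(b + 2*b) = (2*b)/((3*b)) = (2*b)*(1/(3*b)) = ⅔)
q(25)² - 1*339307 = (⅔)² - 1*339307 = 4/9 - 339307 = -3053759/9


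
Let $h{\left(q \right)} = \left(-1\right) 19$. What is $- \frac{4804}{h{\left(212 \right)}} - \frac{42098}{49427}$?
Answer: $\frac{33806778}{134159} \approx 251.99$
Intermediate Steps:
$h{\left(q \right)} = -19$
$- \frac{4804}{h{\left(212 \right)}} - \frac{42098}{49427} = - \frac{4804}{-19} - \frac{42098}{49427} = \left(-4804\right) \left(- \frac{1}{19}\right) - \frac{6014}{7061} = \frac{4804}{19} - \frac{6014}{7061} = \frac{33806778}{134159}$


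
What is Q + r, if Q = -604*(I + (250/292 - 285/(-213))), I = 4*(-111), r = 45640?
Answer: 1619639338/5183 ≈ 3.1249e+5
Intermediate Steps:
I = -444
Q = 1383087218/5183 (Q = -604*(-444 + (250/292 - 285/(-213))) = -604*(-444 + (250*(1/292) - 285*(-1/213))) = -604*(-444 + (125/146 + 95/71)) = -604*(-444 + 22745/10366) = -604*(-4579759/10366) = 1383087218/5183 ≈ 2.6685e+5)
Q + r = 1383087218/5183 + 45640 = 1619639338/5183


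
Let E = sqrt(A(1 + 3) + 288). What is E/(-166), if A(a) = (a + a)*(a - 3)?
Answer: -sqrt(74)/83 ≈ -0.10364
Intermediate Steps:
A(a) = 2*a*(-3 + a) (A(a) = (2*a)*(-3 + a) = 2*a*(-3 + a))
E = 2*sqrt(74) (E = sqrt(2*(1 + 3)*(-3 + (1 + 3)) + 288) = sqrt(2*4*(-3 + 4) + 288) = sqrt(2*4*1 + 288) = sqrt(8 + 288) = sqrt(296) = 2*sqrt(74) ≈ 17.205)
E/(-166) = (2*sqrt(74))/(-166) = (2*sqrt(74))*(-1/166) = -sqrt(74)/83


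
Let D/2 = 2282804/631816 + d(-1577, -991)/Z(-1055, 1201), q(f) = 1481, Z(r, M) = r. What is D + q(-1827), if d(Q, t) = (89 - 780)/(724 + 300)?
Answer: 63488104795187/42660216320 ≈ 1488.2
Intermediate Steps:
d(Q, t) = -691/1024
D = 308324425267/42660216320 (D = 2*(2282804/631816 - 691/1024/(-1055)) = 2*(2282804*(1/631816) - 691/1024*(-1/1055)) = 2*(570701/157954 + 691/1080320) = 2*(308324425267/85320432640) = 308324425267/42660216320 ≈ 7.2274)
D + q(-1827) = 308324425267/42660216320 + 1481 = 63488104795187/42660216320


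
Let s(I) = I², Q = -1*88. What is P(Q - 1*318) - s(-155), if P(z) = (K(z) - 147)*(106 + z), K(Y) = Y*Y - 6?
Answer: -49428925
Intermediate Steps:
Q = -88
K(Y) = -6 + Y² (K(Y) = Y² - 6 = -6 + Y²)
P(z) = (-153 + z²)*(106 + z) (P(z) = ((-6 + z²) - 147)*(106 + z) = (-153 + z²)*(106 + z))
P(Q - 1*318) - s(-155) = (-16218 + (-88 - 1*318)³ - 153*(-88 - 1*318) + 106*(-88 - 1*318)²) - 1*(-155)² = (-16218 + (-88 - 318)³ - 153*(-88 - 318) + 106*(-88 - 318)²) - 1*24025 = (-16218 + (-406)³ - 153*(-406) + 106*(-406)²) - 24025 = (-16218 - 66923416 + 62118 + 106*164836) - 24025 = (-16218 - 66923416 + 62118 + 17472616) - 24025 = -49404900 - 24025 = -49428925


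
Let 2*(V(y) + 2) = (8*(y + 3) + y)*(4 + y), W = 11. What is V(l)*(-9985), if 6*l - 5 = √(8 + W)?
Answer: -1527705/2 - 249625*√19/4 ≈ -1.0359e+6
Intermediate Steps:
l = ⅚ + √19/6 (l = ⅚ + √(8 + 11)/6 = ⅚ + √19/6 ≈ 1.5598)
V(y) = -2 + (4 + y)*(24 + 9*y)/2 (V(y) = -2 + ((8*(y + 3) + y)*(4 + y))/2 = -2 + ((8*(3 + y) + y)*(4 + y))/2 = -2 + (((24 + 8*y) + y)*(4 + y))/2 = -2 + ((24 + 9*y)*(4 + y))/2 = -2 + ((4 + y)*(24 + 9*y))/2 = -2 + (4 + y)*(24 + 9*y)/2)
V(l)*(-9985) = (46 + 30*(⅚ + √19/6) + 9*(⅚ + √19/6)²/2)*(-9985) = (46 + (25 + 5*√19) + 9*(⅚ + √19/6)²/2)*(-9985) = (71 + 5*√19 + 9*(⅚ + √19/6)²/2)*(-9985) = -708935 - 49925*√19 - 89865*(⅚ + √19/6)²/2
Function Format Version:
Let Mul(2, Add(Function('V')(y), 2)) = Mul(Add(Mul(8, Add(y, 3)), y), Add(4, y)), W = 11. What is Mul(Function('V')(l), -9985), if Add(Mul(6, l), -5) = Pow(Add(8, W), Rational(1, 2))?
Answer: Add(Rational(-1527705, 2), Mul(Rational(-249625, 4), Pow(19, Rational(1, 2)))) ≈ -1.0359e+6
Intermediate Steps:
l = Add(Rational(5, 6), Mul(Rational(1, 6), Pow(19, Rational(1, 2)))) (l = Add(Rational(5, 6), Mul(Rational(1, 6), Pow(Add(8, 11), Rational(1, 2)))) = Add(Rational(5, 6), Mul(Rational(1, 6), Pow(19, Rational(1, 2)))) ≈ 1.5598)
Function('V')(y) = Add(-2, Mul(Rational(1, 2), Add(4, y), Add(24, Mul(9, y)))) (Function('V')(y) = Add(-2, Mul(Rational(1, 2), Mul(Add(Mul(8, Add(y, 3)), y), Add(4, y)))) = Add(-2, Mul(Rational(1, 2), Mul(Add(Mul(8, Add(3, y)), y), Add(4, y)))) = Add(-2, Mul(Rational(1, 2), Mul(Add(Add(24, Mul(8, y)), y), Add(4, y)))) = Add(-2, Mul(Rational(1, 2), Mul(Add(24, Mul(9, y)), Add(4, y)))) = Add(-2, Mul(Rational(1, 2), Mul(Add(4, y), Add(24, Mul(9, y))))) = Add(-2, Mul(Rational(1, 2), Add(4, y), Add(24, Mul(9, y)))))
Mul(Function('V')(l), -9985) = Mul(Add(46, Mul(30, Add(Rational(5, 6), Mul(Rational(1, 6), Pow(19, Rational(1, 2))))), Mul(Rational(9, 2), Pow(Add(Rational(5, 6), Mul(Rational(1, 6), Pow(19, Rational(1, 2)))), 2))), -9985) = Mul(Add(46, Add(25, Mul(5, Pow(19, Rational(1, 2)))), Mul(Rational(9, 2), Pow(Add(Rational(5, 6), Mul(Rational(1, 6), Pow(19, Rational(1, 2)))), 2))), -9985) = Mul(Add(71, Mul(5, Pow(19, Rational(1, 2))), Mul(Rational(9, 2), Pow(Add(Rational(5, 6), Mul(Rational(1, 6), Pow(19, Rational(1, 2)))), 2))), -9985) = Add(-708935, Mul(-49925, Pow(19, Rational(1, 2))), Mul(Rational(-89865, 2), Pow(Add(Rational(5, 6), Mul(Rational(1, 6), Pow(19, Rational(1, 2)))), 2)))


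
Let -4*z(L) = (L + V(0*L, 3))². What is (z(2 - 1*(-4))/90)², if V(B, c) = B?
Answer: 1/100 ≈ 0.010000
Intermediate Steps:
z(L) = -L²/4 (z(L) = -(L + 0*L)²/4 = -(L + 0)²/4 = -L²/4)
(z(2 - 1*(-4))/90)² = (-(2 - 1*(-4))²/4/90)² = (-(2 + 4)²/4*(1/90))² = (-¼*6²*(1/90))² = (-¼*36*(1/90))² = (-9*1/90)² = (-⅒)² = 1/100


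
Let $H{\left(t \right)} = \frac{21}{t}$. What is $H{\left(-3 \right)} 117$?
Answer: $-819$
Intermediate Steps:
$H{\left(-3 \right)} 117 = \frac{21}{-3} \cdot 117 = 21 \left(- \frac{1}{3}\right) 117 = \left(-7\right) 117 = -819$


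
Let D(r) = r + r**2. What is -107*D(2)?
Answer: -642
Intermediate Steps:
-107*D(2) = -214*(1 + 2) = -214*3 = -107*6 = -642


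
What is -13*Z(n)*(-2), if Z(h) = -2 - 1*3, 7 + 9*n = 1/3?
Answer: -130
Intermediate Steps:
n = -20/27 (n = -7/9 + (⅑)/3 = -7/9 + (⅑)*(⅓) = -7/9 + 1/27 = -20/27 ≈ -0.74074)
Z(h) = -5 (Z(h) = -2 - 3 = -5)
-13*Z(n)*(-2) = -13*(-5)*(-2) = 65*(-2) = -130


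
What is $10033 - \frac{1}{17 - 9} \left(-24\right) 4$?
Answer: $10045$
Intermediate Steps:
$10033 - \frac{1}{17 - 9} \left(-24\right) 4 = 10033 - \frac{1}{8} \left(-24\right) 4 = 10033 - \left(-3\right) 4 = 10033 - -12 = 10033 + 12 = 10045$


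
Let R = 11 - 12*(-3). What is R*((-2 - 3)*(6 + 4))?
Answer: -2350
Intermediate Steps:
R = 47 (R = 11 + 36 = 47)
R*((-2 - 3)*(6 + 4)) = 47*((-2 - 3)*(6 + 4)) = 47*(-5*10) = 47*(-50) = -2350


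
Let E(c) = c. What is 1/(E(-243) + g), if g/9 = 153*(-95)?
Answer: -1/131058 ≈ -7.6302e-6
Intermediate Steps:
g = -130815 (g = 9*(153*(-95)) = 9*(-14535) = -130815)
1/(E(-243) + g) = 1/(-243 - 130815) = 1/(-131058) = -1/131058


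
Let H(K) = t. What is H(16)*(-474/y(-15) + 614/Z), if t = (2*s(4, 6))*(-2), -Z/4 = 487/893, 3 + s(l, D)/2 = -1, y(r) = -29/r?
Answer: -238008304/14123 ≈ -16853.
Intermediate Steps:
s(l, D) = -8 (s(l, D) = -6 + 2*(-1) = -6 - 2 = -8)
Z = -1948/893 ≈ -2.1814
t = 32 (t = (2*(-8))*(-2) = -16*(-2) = 32)
H(K) = 32
H(16)*(-474/y(-15) + 614/Z) = 32*(-474/((-29/(-15))) + 614/(-1948/893)) = 32*(-474/((-29*(-1/15))) + 614*(-893/1948)) = 32*(-474/29/15 - 274151/974) = 32*(-474*15/29 - 274151/974) = 32*(-7110/29 - 274151/974) = 32*(-14875519/28246) = -238008304/14123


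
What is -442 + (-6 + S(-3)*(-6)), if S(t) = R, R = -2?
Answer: -436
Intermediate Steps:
S(t) = -2
-442 + (-6 + S(-3)*(-6)) = -442 + (-6 - 2*(-6)) = -442 + (-6 + 12) = -442 + 6 = -436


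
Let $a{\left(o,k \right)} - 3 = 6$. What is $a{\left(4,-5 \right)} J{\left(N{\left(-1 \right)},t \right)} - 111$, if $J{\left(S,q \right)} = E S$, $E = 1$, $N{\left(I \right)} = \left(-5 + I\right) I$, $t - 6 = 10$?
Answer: $-57$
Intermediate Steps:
$t = 16$ ($t = 6 + 10 = 16$)
$a{\left(o,k \right)} = 9$ ($a{\left(o,k \right)} = 3 + 6 = 9$)
$N{\left(I \right)} = I \left(-5 + I\right)$
$J{\left(S,q \right)} = S$ ($J{\left(S,q \right)} = 1 S = S$)
$a{\left(4,-5 \right)} J{\left(N{\left(-1 \right)},t \right)} - 111 = 9 \left(- (-5 - 1)\right) - 111 = 9 \left(\left(-1\right) \left(-6\right)\right) - 111 = 9 \cdot 6 - 111 = 54 - 111 = -57$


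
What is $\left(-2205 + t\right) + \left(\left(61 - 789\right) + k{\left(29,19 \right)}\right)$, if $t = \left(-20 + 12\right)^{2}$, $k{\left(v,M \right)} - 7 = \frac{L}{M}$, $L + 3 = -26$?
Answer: $- \frac{54407}{19} \approx -2863.5$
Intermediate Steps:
$L = -29$ ($L = -3 - 26 = -29$)
$k{\left(v,M \right)} = 7 - \frac{29}{M}$
$t = 64$ ($t = \left(-8\right)^{2} = 64$)
$\left(-2205 + t\right) + \left(\left(61 - 789\right) + k{\left(29,19 \right)}\right) = \left(-2205 + 64\right) + \left(\left(61 - 789\right) + \left(7 - \frac{29}{19}\right)\right) = -2141 + \left(-728 + \left(7 - \frac{29}{19}\right)\right) = -2141 + \left(-728 + \frac{104}{19}\right) = -2141 - \frac{13728}{19} = - \frac{54407}{19}$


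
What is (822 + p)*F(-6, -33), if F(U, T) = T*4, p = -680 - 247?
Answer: 13860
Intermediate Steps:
p = -927
F(U, T) = 4*T
(822 + p)*F(-6, -33) = (822 - 927)*(4*(-33)) = -105*(-132) = 13860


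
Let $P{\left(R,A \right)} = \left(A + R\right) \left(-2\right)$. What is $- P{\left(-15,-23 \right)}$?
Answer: $-76$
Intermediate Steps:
$P{\left(R,A \right)} = - 2 A - 2 R$
$- P{\left(-15,-23 \right)} = - (\left(-2\right) \left(-23\right) - -30) = - (46 + 30) = \left(-1\right) 76 = -76$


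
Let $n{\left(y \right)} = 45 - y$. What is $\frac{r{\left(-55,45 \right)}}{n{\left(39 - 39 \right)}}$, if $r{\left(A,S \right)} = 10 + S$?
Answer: $\frac{11}{9} \approx 1.2222$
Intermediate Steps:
$\frac{r{\left(-55,45 \right)}}{n{\left(39 - 39 \right)}} = \frac{10 + 45}{45 - \left(39 - 39\right)} = \frac{55}{45 - \left(39 - 39\right)} = \frac{55}{45 - 0} = \frac{55}{45 + 0} = \frac{55}{45} = 55 \cdot \frac{1}{45} = \frac{11}{9}$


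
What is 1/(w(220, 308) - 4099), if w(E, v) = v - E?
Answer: -1/4011 ≈ -0.00024931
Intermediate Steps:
1/(w(220, 308) - 4099) = 1/((308 - 1*220) - 4099) = 1/((308 - 220) - 4099) = 1/(88 - 4099) = 1/(-4011) = -1/4011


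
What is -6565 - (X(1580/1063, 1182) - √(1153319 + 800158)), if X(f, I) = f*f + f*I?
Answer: -9405959165/1129969 + 9*√24117 ≈ -6926.4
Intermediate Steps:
X(f, I) = f² + I*f
-6565 - (X(1580/1063, 1182) - √(1153319 + 800158)) = -6565 - ((1580/1063)*(1182 + 1580/1063) - √(1153319 + 800158)) = -6565 - ((1580*(1/1063))*(1182 + 1580*(1/1063)) - √1953477) = -6565 - (1580*(1182 + 1580/1063)/1063 - 9*√24117) = -6565 - ((1580/1063)*(1258046/1063) - 9*√24117) = -6565 - (1987712680/1129969 - 9*√24117) = -6565 + (-1987712680/1129969 + 9*√24117) = -9405959165/1129969 + 9*√24117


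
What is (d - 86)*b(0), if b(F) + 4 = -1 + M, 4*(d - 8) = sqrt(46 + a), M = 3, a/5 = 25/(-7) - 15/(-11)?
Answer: 156 - sqrt(51821)/77 ≈ 153.04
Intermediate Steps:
a = -850/77 (a = 5*(25/(-7) - 15/(-11)) = 5*(25*(-1/7) - 15*(-1/11)) = 5*(-25/7 + 15/11) = 5*(-170/77) = -850/77 ≈ -11.039)
d = 8 + sqrt(51821)/154 (d = 8 + sqrt(46 - 850/77)/4 = 8 + sqrt(2692/77)/4 = 8 + (2*sqrt(51821)/77)/4 = 8 + sqrt(51821)/154 ≈ 9.4782)
b(F) = -2 (b(F) = -4 + (-1 + 3) = -4 + 2 = -2)
(d - 86)*b(0) = ((8 + sqrt(51821)/154) - 86)*(-2) = (-78 + sqrt(51821)/154)*(-2) = 156 - sqrt(51821)/77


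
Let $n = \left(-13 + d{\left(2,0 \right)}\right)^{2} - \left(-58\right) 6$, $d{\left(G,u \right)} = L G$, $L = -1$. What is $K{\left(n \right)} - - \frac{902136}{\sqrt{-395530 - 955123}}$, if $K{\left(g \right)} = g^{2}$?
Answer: $328329 - \frac{902136 i \sqrt{1350653}}{1350653} \approx 3.2833 \cdot 10^{5} - 776.25 i$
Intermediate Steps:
$d{\left(G,u \right)} = - G$
$n = 573$ ($n = \left(-13 - 2\right)^{2} - \left(-58\right) 6 = \left(-13 - 2\right)^{2} - -348 = \left(-15\right)^{2} + 348 = 225 + 348 = 573$)
$K{\left(n \right)} - - \frac{902136}{\sqrt{-395530 - 955123}} = 573^{2} - - \frac{902136}{\sqrt{-395530 - 955123}} = 328329 - - \frac{902136}{\sqrt{-1350653}} = 328329 - - \frac{902136}{i \sqrt{1350653}} = 328329 - - 902136 \left(- \frac{i \sqrt{1350653}}{1350653}\right) = 328329 - \frac{902136 i \sqrt{1350653}}{1350653}$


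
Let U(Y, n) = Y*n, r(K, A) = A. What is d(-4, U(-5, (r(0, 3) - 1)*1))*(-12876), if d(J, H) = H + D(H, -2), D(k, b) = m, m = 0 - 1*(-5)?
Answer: 64380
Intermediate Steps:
m = 5 (m = 0 + 5 = 5)
D(k, b) = 5
d(J, H) = 5 + H (d(J, H) = H + 5 = 5 + H)
d(-4, U(-5, (r(0, 3) - 1)*1))*(-12876) = (5 - 5*(3 - 1))*(-12876) = (5 - 10)*(-12876) = -5*(-12876) = 64380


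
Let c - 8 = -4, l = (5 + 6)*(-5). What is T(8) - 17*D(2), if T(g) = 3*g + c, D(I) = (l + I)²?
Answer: -47725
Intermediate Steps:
l = -55 (l = 11*(-5) = -55)
c = 4 (c = 8 - 4 = 4)
D(I) = (-55 + I)²
T(g) = 4 + 3*g (T(g) = 3*g + 4 = 4 + 3*g)
T(8) - 17*D(2) = (4 + 3*8) - 17*(-55 + 2)² = (4 + 24) - 17*(-53)² = 28 - 17*2809 = 28 - 1*47753 = 28 - 47753 = -47725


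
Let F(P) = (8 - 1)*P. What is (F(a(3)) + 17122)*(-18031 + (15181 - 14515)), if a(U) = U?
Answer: -297688195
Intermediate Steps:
F(P) = 7*P
(F(a(3)) + 17122)*(-18031 + (15181 - 14515)) = (7*3 + 17122)*(-18031 + (15181 - 14515)) = (21 + 17122)*(-18031 + 666) = 17143*(-17365) = -297688195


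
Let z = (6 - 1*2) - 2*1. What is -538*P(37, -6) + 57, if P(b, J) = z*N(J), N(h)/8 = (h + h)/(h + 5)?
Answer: -103239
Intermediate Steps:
z = 2 (z = (6 - 2) - 2 = 4 - 2 = 2)
N(h) = 16*h/(5 + h) (N(h) = 8*((h + h)/(h + 5)) = 8*((2*h)/(5 + h)) = 8*(2*h/(5 + h)) = 16*h/(5 + h))
P(b, J) = 32*J/(5 + J) (P(b, J) = 2*(16*J/(5 + J)) = 32*J/(5 + J))
-538*P(37, -6) + 57 = -17216*(-6)/(5 - 6) + 57 = -17216*(-6)/(-1) + 57 = -17216*(-6)*(-1) + 57 = -538*192 + 57 = -103296 + 57 = -103239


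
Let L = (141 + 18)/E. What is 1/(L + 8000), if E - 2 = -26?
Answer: 8/63947 ≈ 0.00012510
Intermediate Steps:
E = -24 (E = 2 - 26 = -24)
L = -53/8 (L = (141 + 18)/(-24) = -1/24*159 = -53/8 ≈ -6.6250)
1/(L + 8000) = 1/(-53/8 + 8000) = 1/(63947/8) = 8/63947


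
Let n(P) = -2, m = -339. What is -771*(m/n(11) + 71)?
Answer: -370851/2 ≈ -1.8543e+5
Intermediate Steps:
-771*(m/n(11) + 71) = -771*(-339/(-2) + 71) = -771*(-339*(-½) + 71) = -771*(339/2 + 71) = -771*481/2 = -370851/2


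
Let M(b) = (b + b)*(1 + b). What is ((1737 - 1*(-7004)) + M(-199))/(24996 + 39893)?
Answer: 87545/64889 ≈ 1.3491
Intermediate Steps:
M(b) = 2*b*(1 + b) (M(b) = (2*b)*(1 + b) = 2*b*(1 + b))
((1737 - 1*(-7004)) + M(-199))/(24996 + 39893) = ((1737 - 1*(-7004)) + 2*(-199)*(1 - 199))/(24996 + 39893) = ((1737 + 7004) + 2*(-199)*(-198))/64889 = (8741 + 78804)*(1/64889) = 87545*(1/64889) = 87545/64889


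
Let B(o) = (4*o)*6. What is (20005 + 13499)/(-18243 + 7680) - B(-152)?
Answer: 12833440/3521 ≈ 3644.8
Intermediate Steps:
B(o) = 24*o
(20005 + 13499)/(-18243 + 7680) - B(-152) = (20005 + 13499)/(-18243 + 7680) - 24*(-152) = 33504/(-10563) - 1*(-3648) = 33504*(-1/10563) + 3648 = -11168/3521 + 3648 = 12833440/3521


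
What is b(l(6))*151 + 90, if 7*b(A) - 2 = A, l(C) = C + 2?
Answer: 2140/7 ≈ 305.71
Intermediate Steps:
l(C) = 2 + C
b(A) = 2/7 + A/7
b(l(6))*151 + 90 = (2/7 + (2 + 6)/7)*151 + 90 = (2/7 + (⅐)*8)*151 + 90 = (2/7 + 8/7)*151 + 90 = (10/7)*151 + 90 = 1510/7 + 90 = 2140/7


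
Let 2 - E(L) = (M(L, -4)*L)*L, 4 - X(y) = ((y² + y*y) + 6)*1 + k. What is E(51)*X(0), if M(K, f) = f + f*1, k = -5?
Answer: 62430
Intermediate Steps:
X(y) = 3 - 2*y² (X(y) = 4 - (((y² + y*y) + 6)*1 - 5) = 4 - (((y² + y²) + 6)*1 - 5) = 4 - ((2*y² + 6)*1 - 5) = 4 - ((6 + 2*y²)*1 - 5) = 4 - ((6 + 2*y²) - 5) = 4 - (1 + 2*y²) = 4 + (-1 - 2*y²) = 3 - 2*y²)
M(K, f) = 2*f (M(K, f) = f + f = 2*f)
E(L) = 2 + 8*L² (E(L) = 2 - (2*(-4))*L*L = 2 - (-8*L)*L = 2 - (-8)*L² = 2 + 8*L²)
E(51)*X(0) = (2 + 8*51²)*(3 - 2*0²) = (2 + 8*2601)*(3 - 2*0) = (2 + 20808)*(3 + 0) = 20810*3 = 62430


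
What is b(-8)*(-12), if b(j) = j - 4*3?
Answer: 240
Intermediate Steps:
b(j) = -12 + j (b(j) = j - 12 = -12 + j)
b(-8)*(-12) = (-12 - 8)*(-12) = -20*(-12) = 240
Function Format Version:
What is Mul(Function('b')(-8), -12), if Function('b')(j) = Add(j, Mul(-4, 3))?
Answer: 240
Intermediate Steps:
Function('b')(j) = Add(-12, j) (Function('b')(j) = Add(j, -12) = Add(-12, j))
Mul(Function('b')(-8), -12) = Mul(Add(-12, -8), -12) = Mul(-20, -12) = 240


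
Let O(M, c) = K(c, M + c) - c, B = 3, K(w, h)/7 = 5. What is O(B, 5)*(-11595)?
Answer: -347850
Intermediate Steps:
K(w, h) = 35 (K(w, h) = 7*5 = 35)
O(M, c) = 35 - c
O(B, 5)*(-11595) = (35 - 1*5)*(-11595) = (35 - 5)*(-11595) = 30*(-11595) = -347850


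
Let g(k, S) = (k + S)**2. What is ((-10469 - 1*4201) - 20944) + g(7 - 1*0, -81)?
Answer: -30138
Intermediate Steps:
g(k, S) = (S + k)**2
((-10469 - 1*4201) - 20944) + g(7 - 1*0, -81) = ((-10469 - 1*4201) - 20944) + (-81 + (7 - 1*0))**2 = ((-10469 - 4201) - 20944) + (-81 + (7 + 0))**2 = (-14670 - 20944) + (-81 + 7)**2 = -35614 + (-74)**2 = -35614 + 5476 = -30138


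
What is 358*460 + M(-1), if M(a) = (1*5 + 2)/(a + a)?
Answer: 329353/2 ≈ 1.6468e+5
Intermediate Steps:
M(a) = 7/(2*a) (M(a) = (5 + 2)/((2*a)) = 7*(1/(2*a)) = 7/(2*a))
358*460 + M(-1) = 358*460 + (7/2)/(-1) = 164680 + (7/2)*(-1) = 164680 - 7/2 = 329353/2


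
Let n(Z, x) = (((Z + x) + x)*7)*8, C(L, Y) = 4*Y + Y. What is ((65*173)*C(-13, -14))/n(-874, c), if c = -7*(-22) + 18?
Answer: 11245/424 ≈ 26.521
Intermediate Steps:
c = 172 (c = 154 + 18 = 172)
C(L, Y) = 5*Y
n(Z, x) = 56*Z + 112*x (n(Z, x) = ((Z + 2*x)*7)*8 = (7*Z + 14*x)*8 = 56*Z + 112*x)
((65*173)*C(-13, -14))/n(-874, c) = ((65*173)*(5*(-14)))/(56*(-874) + 112*172) = (11245*(-70))/(-48944 + 19264) = -787150/(-29680) = -787150*(-1/29680) = 11245/424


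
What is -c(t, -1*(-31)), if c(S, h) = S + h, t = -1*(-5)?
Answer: -36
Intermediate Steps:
t = 5
-c(t, -1*(-31)) = -(5 - 1*(-31)) = -(5 + 31) = -1*36 = -36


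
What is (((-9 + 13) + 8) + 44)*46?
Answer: 2576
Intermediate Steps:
(((-9 + 13) + 8) + 44)*46 = ((4 + 8) + 44)*46 = (12 + 44)*46 = 56*46 = 2576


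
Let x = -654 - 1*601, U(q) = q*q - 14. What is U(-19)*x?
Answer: -435485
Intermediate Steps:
U(q) = -14 + q² (U(q) = q² - 14 = -14 + q²)
x = -1255 (x = -654 - 601 = -1255)
U(-19)*x = (-14 + (-19)²)*(-1255) = (-14 + 361)*(-1255) = 347*(-1255) = -435485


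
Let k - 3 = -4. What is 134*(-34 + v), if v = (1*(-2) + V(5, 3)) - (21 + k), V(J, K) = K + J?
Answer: -6432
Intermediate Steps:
V(J, K) = J + K
k = -1 (k = 3 - 4 = -1)
v = -14 (v = (1*(-2) + (5 + 3)) - (21 - 1) = (-2 + 8) - 1*20 = 6 - 20 = -14)
134*(-34 + v) = 134*(-34 - 14) = 134*(-48) = -6432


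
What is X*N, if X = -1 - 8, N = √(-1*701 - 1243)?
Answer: -162*I*√6 ≈ -396.82*I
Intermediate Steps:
N = 18*I*√6 (N = √(-701 - 1243) = √(-1944) = 18*I*√6 ≈ 44.091*I)
X = -9
X*N = -162*I*√6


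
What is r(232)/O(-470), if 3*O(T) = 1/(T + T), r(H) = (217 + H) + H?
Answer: -1920420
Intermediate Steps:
r(H) = 217 + 2*H
O(T) = 1/(6*T) (O(T) = 1/(3*(T + T)) = 1/(3*((2*T))) = (1/(2*T))/3 = 1/(6*T))
r(232)/O(-470) = (217 + 2*232)/(((⅙)/(-470))) = (217 + 464)/(((⅙)*(-1/470))) = 681/(-1/2820) = 681*(-2820) = -1920420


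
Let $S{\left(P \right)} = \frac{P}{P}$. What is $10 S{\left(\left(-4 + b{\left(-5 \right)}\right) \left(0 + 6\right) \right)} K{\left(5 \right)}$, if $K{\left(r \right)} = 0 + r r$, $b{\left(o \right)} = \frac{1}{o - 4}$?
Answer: $250$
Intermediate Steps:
$b{\left(o \right)} = \frac{1}{-4 + o}$
$S{\left(P \right)} = 1$
$K{\left(r \right)} = r^{2}$ ($K{\left(r \right)} = 0 + r^{2} = r^{2}$)
$10 S{\left(\left(-4 + b{\left(-5 \right)}\right) \left(0 + 6\right) \right)} K{\left(5 \right)} = 10 \cdot 1 \cdot 5^{2} = 10 \cdot 25 = 250$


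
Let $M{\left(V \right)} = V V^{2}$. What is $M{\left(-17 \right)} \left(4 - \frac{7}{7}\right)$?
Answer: $-14739$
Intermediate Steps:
$M{\left(V \right)} = V^{3}$
$M{\left(-17 \right)} \left(4 - \frac{7}{7}\right) = \left(-17\right)^{3} \left(4 - \frac{7}{7}\right) = - 4913 \left(4 - 1\right) = \left(-4913\right) 3 = -14739$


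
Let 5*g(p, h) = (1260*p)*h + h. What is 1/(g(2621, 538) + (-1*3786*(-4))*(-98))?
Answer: 5/1769303458 ≈ 2.8260e-9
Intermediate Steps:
g(p, h) = h/5 + 252*h*p (g(p, h) = ((1260*p)*h + h)/5 = (1260*h*p + h)/5 = (h + 1260*h*p)/5 = h/5 + 252*h*p)
1/(g(2621, 538) + (-1*3786*(-4))*(-98)) = 1/((⅕)*538*(1 + 1260*2621) + (-1*3786*(-4))*(-98)) = 1/((⅕)*538*(1 + 3302460) - 3786*(-4)*(-98)) = 1/((⅕)*538*3302461 + 15144*(-98)) = 1/(1776724018/5 - 1484112) = 1/(1769303458/5) = 5/1769303458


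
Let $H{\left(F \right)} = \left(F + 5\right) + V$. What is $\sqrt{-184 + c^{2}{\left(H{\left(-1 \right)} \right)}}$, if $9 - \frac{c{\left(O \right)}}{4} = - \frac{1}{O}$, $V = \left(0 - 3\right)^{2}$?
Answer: $\frac{14 \sqrt{978}}{13} \approx 33.679$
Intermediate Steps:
$V = 9$ ($V = \left(-3\right)^{2} = 9$)
$H{\left(F \right)} = 14 + F$ ($H{\left(F \right)} = \left(F + 5\right) + 9 = \left(5 + F\right) + 9 = 14 + F$)
$c{\left(O \right)} = 36 + \frac{4}{O}$ ($c{\left(O \right)} = 36 - 4 \left(- \frac{1}{O}\right) = 36 + \frac{4}{O}$)
$\sqrt{-184 + c^{2}{\left(H{\left(-1 \right)} \right)}} = \sqrt{-184 + \left(36 + \frac{4}{14 - 1}\right)^{2}} = \sqrt{-184 + \left(36 + \frac{4}{13}\right)^{2}} = \sqrt{-184 + \left(\frac{472}{13}\right)^{2}} = \sqrt{-184 + \frac{222784}{169}} = \sqrt{\frac{191688}{169}} = \frac{14 \sqrt{978}}{13}$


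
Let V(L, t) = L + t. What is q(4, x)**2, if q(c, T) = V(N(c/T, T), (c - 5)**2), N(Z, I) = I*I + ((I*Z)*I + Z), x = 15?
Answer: 18438436/225 ≈ 81949.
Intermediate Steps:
N(Z, I) = Z + I**2 + Z*I**2 (N(Z, I) = I**2 + (Z*I**2 + Z) = I**2 + (Z + Z*I**2) = Z + I**2 + Z*I**2)
q(c, T) = T**2 + (-5 + c)**2 + T*c + c/T (q(c, T) = (c/T + T**2 + (c/T)*T**2) + (c - 5)**2 = (c/T + T**2 + T*c) + (-5 + c)**2 = (T**2 + T*c + c/T) + (-5 + c)**2 = T**2 + (-5 + c)**2 + T*c + c/T)
q(4, x)**2 = (15**2 + (-5 + 4)**2 + 15*4 + 4/15)**2 = (225 + (-1)**2 + 60 + 4*(1/15))**2 = (225 + 1 + 60 + 4/15)**2 = (4294/15)**2 = 18438436/225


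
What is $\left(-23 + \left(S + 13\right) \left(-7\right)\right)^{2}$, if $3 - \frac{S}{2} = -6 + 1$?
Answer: $51076$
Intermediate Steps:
$S = 16$ ($S = 6 - 2 \left(-6 + 1\right) = 6 - -10 = 6 + 10 = 16$)
$\left(-23 + \left(S + 13\right) \left(-7\right)\right)^{2} = \left(-23 + \left(16 + 13\right) \left(-7\right)\right)^{2} = \left(-23 + 29 \left(-7\right)\right)^{2} = \left(-23 - 203\right)^{2} = \left(-226\right)^{2} = 51076$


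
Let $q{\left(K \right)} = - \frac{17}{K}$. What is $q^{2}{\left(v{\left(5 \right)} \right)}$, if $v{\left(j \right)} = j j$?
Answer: $\frac{289}{625} \approx 0.4624$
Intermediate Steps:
$v{\left(j \right)} = j^{2}$
$q^{2}{\left(v{\left(5 \right)} \right)} = \left(- \frac{17}{5^{2}}\right)^{2} = \left(- \frac{17}{25}\right)^{2} = \frac{289}{625}$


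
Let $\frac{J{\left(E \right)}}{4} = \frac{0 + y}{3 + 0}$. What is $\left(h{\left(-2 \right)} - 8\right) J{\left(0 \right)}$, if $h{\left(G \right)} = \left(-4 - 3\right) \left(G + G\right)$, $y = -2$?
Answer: $- \frac{160}{3} \approx -53.333$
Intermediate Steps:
$h{\left(G \right)} = - 14 G$ ($h{\left(G \right)} = - 7 \cdot 2 G = - 14 G$)
$J{\left(E \right)} = - \frac{8}{3}$ ($J{\left(E \right)} = 4 \frac{0 - 2}{3 + 0} = 4 \left(- \frac{2}{3}\right) = - \frac{8}{3}$)
$\left(h{\left(-2 \right)} - 8\right) J{\left(0 \right)} = \left(\left(-14\right) \left(-2\right) - 8\right) \left(- \frac{8}{3}\right) = \left(28 - 8\right) \left(- \frac{8}{3}\right) = 20 \left(- \frac{8}{3}\right) = - \frac{160}{3}$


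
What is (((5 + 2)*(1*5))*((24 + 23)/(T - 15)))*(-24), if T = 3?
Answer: 3290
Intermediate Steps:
(((5 + 2)*(1*5))*((24 + 23)/(T - 15)))*(-24) = (((5 + 2)*(1*5))*((24 + 23)/(3 - 15)))*(-24) = ((7*5)*(47/(-12)))*(-24) = (35*(47*(-1/12)))*(-24) = (35*(-47/12))*(-24) = -1645/12*(-24) = 3290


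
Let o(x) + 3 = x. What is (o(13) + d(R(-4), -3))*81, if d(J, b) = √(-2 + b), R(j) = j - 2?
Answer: 810 + 81*I*√5 ≈ 810.0 + 181.12*I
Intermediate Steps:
R(j) = -2 + j
o(x) = -3 + x
(o(13) + d(R(-4), -3))*81 = ((-3 + 13) + √(-2 - 3))*81 = (10 + √(-5))*81 = (10 + I*√5)*81 = 810 + 81*I*√5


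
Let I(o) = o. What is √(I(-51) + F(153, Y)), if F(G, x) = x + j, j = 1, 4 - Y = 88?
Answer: I*√134 ≈ 11.576*I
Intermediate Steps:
Y = -84 (Y = 4 - 1*88 = 4 - 88 = -84)
F(G, x) = 1 + x (F(G, x) = x + 1 = 1 + x)
√(I(-51) + F(153, Y)) = √(-51 + (1 - 84)) = √(-51 - 83) = √(-134) = I*√134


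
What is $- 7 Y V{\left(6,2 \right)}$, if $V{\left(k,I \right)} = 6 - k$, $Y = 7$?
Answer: $0$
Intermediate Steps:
$- 7 Y V{\left(6,2 \right)} = \left(-7\right) 7 \left(6 - 6\right) = - 49 \left(6 - 6\right) = \left(-49\right) 0 = 0$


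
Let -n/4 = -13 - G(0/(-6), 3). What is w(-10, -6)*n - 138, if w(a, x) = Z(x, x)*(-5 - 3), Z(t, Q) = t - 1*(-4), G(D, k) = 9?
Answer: 1270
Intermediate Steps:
Z(t, Q) = 4 + t (Z(t, Q) = t + 4 = 4 + t)
n = 88 (n = -4*(-13 - 1*9) = -4*(-13 - 9) = -4*(-22) = 88)
w(a, x) = -32 - 8*x (w(a, x) = (4 + x)*(-5 - 3) = (4 + x)*(-8) = -32 - 8*x)
w(-10, -6)*n - 138 = (-32 - 8*(-6))*88 - 138 = (-32 + 48)*88 - 138 = 16*88 - 138 = 1408 - 138 = 1270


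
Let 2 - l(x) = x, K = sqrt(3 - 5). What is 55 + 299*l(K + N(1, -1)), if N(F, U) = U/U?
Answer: 354 - 299*I*sqrt(2) ≈ 354.0 - 422.85*I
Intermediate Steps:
N(F, U) = 1
K = I*sqrt(2) (K = sqrt(-2) = I*sqrt(2) ≈ 1.4142*I)
l(x) = 2 - x
55 + 299*l(K + N(1, -1)) = 55 + 299*(2 - (I*sqrt(2) + 1)) = 55 + 299*(2 - (1 + I*sqrt(2))) = 55 + 299*(2 + (-1 - I*sqrt(2))) = 55 + 299*(1 - I*sqrt(2)) = 55 + (299 - 299*I*sqrt(2)) = 354 - 299*I*sqrt(2)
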